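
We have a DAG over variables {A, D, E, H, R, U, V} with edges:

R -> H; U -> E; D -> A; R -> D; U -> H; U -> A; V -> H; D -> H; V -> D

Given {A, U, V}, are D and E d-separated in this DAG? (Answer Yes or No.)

Enumerating the 4 paths from D to E and testing each for blocking by {A, U, V}:
  1. D ← V → H ← U → E — V:fork[blocks]; H:collider[blocks]; U:fork[blocks] ⇒ blocked
  2. D → A ← U → E — A:collider[open]; U:fork[blocks] ⇒ blocked
  3. D → H ← U → E — H:collider[blocks]; U:fork[blocks] ⇒ blocked
  4. D ← R → H ← U → E — R:fork[open]; H:collider[blocks]; U:fork[blocks] ⇒ blocked
Every path is blocked, so D and E are d-separated given {A, U, V}.

Yes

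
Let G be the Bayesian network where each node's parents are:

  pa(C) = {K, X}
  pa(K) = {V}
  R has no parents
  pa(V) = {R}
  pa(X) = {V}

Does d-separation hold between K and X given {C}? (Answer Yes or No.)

No

Enumerating the 2 paths from K to X and testing each for blocking by {C}:
  1. K → C ← X — C:collider[open] ⇒ active
  2. K ← V → X — V:fork[open] ⇒ active
At least one path is unblocked, so d-separation fails.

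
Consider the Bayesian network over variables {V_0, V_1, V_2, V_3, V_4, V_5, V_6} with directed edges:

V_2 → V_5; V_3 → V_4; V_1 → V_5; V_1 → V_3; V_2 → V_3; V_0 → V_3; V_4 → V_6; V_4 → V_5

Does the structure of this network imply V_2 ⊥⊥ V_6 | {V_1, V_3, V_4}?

Yes

There are 4 undirected paths between V_2 and V_6; checking each against the conditioning set {V_1, V_3, V_4}:
  1. V_2 → V_5 ← V_1 → V_3 → V_4 → V_6 — V_5:collider[blocks]; V_1:fork[blocks]; V_3:chain[blocks]; V_4:chain[blocks] ⇒ blocked
  2. V_2 → V_5 ← V_4 → V_6 — V_5:collider[blocks]; V_4:fork[blocks] ⇒ blocked
  3. V_2 → V_3 ← V_1 → V_5 ← V_4 → V_6 — V_3:collider[open]; V_1:fork[blocks]; V_5:collider[blocks]; V_4:fork[blocks] ⇒ blocked
  4. V_2 → V_3 → V_4 → V_6 — V_3:chain[blocks]; V_4:chain[blocks] ⇒ blocked
Since every path is blocked, d-separation holds.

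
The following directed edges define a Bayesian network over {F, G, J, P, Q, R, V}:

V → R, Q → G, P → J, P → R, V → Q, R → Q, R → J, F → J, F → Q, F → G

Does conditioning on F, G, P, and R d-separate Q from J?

We examine all 6 paths between Q and J:
  1. Q ← R → J — R:fork[blocks] ⇒ blocked
  2. Q ← R ← P → J — R:chain[blocks]; P:fork[blocks] ⇒ blocked
  3. Q ← F → J — F:fork[blocks] ⇒ blocked
  4. Q → G ← F → J — G:collider[open]; F:fork[blocks] ⇒ blocked
  5. Q ← V → R → J — V:fork[open]; R:chain[blocks] ⇒ blocked
  6. Q ← V → R ← P → J — V:fork[open]; R:collider[open]; P:fork[blocks] ⇒ blocked
All paths are blocked; Q ⊥ J | {F, G, P, R} holds.

Yes — Q and J are d-separated given {F, G, P, R}.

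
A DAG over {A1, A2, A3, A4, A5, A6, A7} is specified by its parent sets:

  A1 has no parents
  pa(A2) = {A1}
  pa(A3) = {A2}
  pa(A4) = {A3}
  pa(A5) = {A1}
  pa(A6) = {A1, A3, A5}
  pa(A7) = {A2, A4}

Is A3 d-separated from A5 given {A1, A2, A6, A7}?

No — A3 and A5 are not d-separated given {A1, A2, A6, A7}.

Enumerating the 6 paths from A3 to A5 and testing each for blocking by {A1, A2, A6, A7}:
Path 1: A3 → A6 ← A5
  A6 is a collider and A6 is conditioned on, which opens it — no node blocks this path, so it is active.
Path 2: A3 → A6 ← A1 → A5
  A1 is a fork here and A1 is conditioned on, so the path is blocked at A1.
Path 3: A3 → A4 → A7 ← A2 ← A1 → A5
  A2 is a chain here and A2 is conditioned on, so the path is blocked at A2.
Path 4: A3 → A4 → A7 ← A2 ← A1 → A6 ← A5
  A2 is a chain here and A2 is conditioned on, so the path is blocked at A2.
Path 5: A3 ← A2 ← A1 → A5
  A2 is a chain here and A2 is conditioned on, so the path is blocked at A2.
Path 6: A3 ← A2 ← A1 → A6 ← A5
  A2 is a chain here and A2 is conditioned on, so the path is blocked at A2.
At least one path is unblocked, so d-separation fails.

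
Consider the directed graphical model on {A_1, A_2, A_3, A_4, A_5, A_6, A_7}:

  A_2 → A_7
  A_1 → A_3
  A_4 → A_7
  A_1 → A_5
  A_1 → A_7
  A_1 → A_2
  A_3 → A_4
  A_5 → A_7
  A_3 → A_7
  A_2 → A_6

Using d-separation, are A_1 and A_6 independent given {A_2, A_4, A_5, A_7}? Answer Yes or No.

We examine all 5 paths between A_1 and A_6:
Path 1: A_1 → A_5 → A_7 ← A_2 → A_6
  A_5 is a chain here and A_5 is conditioned on, so the path is blocked at A_5.
Path 2: A_1 → A_7 ← A_2 → A_6
  A_2 is a fork here and A_2 is conditioned on, so the path is blocked at A_2.
Path 3: A_1 → A_3 → A_7 ← A_2 → A_6
  A_2 is a fork here and A_2 is conditioned on, so the path is blocked at A_2.
Path 4: A_1 → A_3 → A_4 → A_7 ← A_2 → A_6
  A_4 is a chain here and A_4 is conditioned on, so the path is blocked at A_4.
Path 5: A_1 → A_2 → A_6
  A_2 is a chain here and A_2 is conditioned on, so the path is blocked at A_2.
All paths are blocked; A_1 ⊥ A_6 | {A_2, A_4, A_5, A_7} holds.

Yes — A_1 and A_6 are d-separated given {A_2, A_4, A_5, A_7}.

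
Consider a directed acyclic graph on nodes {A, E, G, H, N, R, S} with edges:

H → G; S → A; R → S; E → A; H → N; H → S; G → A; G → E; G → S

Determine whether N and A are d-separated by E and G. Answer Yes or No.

6 paths connect N and A; each must be blocked for d-separation to hold:
Path 1: N ← H → G → A
  G is a chain here and G is conditioned on, so the path is blocked at G.
Path 2: N ← H → G → E → A
  G is a chain here and G is conditioned on, so the path is blocked at G.
Path 3: N ← H → G → S → A
  G is a chain here and G is conditioned on, so the path is blocked at G.
Path 4: N ← H → S → A
  H is a fork and H is not conditioned on; S is a chain and S is not conditioned on — no node blocks this path, so it is active.
Path 5: N ← H → S ← G → A
  S is a collider here and neither S nor any of its descendants is conditioned on, so the collider stays closed — the path is blocked at S.
Path 6: N ← H → S ← G → E → A
  S is a collider here and neither S nor any of its descendants is conditioned on, so the collider stays closed — the path is blocked at S.
Since the path N ← H → S → A is active, N and A are not d-separated given {E, G}.

No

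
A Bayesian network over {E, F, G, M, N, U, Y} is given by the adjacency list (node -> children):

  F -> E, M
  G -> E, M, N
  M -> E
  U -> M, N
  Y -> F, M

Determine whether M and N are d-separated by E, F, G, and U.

Enumerating the 5 paths from M to N and testing each for blocking by {E, F, G, U}:
Path 1: M ← Y → F → E ← G → N
  F is a chain here and F is conditioned on, so the path is blocked at F.
Path 2: M ← G → N
  G is a fork here and G is conditioned on, so the path is blocked at G.
Path 3: M → E ← G → N
  G is a fork here and G is conditioned on, so the path is blocked at G.
Path 4: M ← F → E ← G → N
  F is a fork here and F is conditioned on, so the path is blocked at F.
Path 5: M ← U → N
  U is a fork here and U is conditioned on, so the path is blocked at U.
All paths are blocked; M ⊥ N | {E, F, G, U} holds.

Yes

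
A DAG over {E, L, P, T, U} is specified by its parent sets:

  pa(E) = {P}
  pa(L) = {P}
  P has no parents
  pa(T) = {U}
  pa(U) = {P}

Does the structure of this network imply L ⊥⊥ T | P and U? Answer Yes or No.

The only undirected path from L to T is:
Path 1: L ← P → U → T
  P is a fork here and P is conditioned on, so the path is blocked at P.
Every path is blocked, so L and T are d-separated given {P, U}.

Yes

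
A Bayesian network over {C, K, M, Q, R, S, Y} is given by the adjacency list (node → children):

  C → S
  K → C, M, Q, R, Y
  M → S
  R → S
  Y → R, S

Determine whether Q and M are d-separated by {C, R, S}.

No

6 paths connect Q and M; each must be blocked for d-separation to hold:
Path 1: Q ← K → R → S ← M
  R is a chain here and R is conditioned on, so the path is blocked at R.
Path 2: Q ← K → R ← Y → S ← M
  K is a fork and K is not conditioned on; R is a collider and R is conditioned on, which opens it; Y is a fork and Y is not conditioned on; S is a collider and S is conditioned on, which opens it — no node blocks this path, so it is active.
Path 3: Q ← K → M
  K is a fork and K is not conditioned on — no node blocks this path, so it is active.
Path 4: Q ← K → C → S ← M
  C is a chain here and C is conditioned on, so the path is blocked at C.
Path 5: Q ← K → Y → S ← M
  K is a fork and K is not conditioned on; Y is a chain and Y is not conditioned on; S is a collider and S is conditioned on, which opens it — no node blocks this path, so it is active.
Path 6: Q ← K → Y → R → S ← M
  R is a chain here and R is conditioned on, so the path is blocked at R.
Because an active path exists, Q and M are not d-separated.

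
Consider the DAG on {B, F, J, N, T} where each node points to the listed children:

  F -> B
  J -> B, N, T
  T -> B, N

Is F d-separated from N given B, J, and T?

We examine all 4 paths between F and N:
Path 1: F → B ← J → N
  J is a fork here and J is conditioned on, so the path is blocked at J.
Path 2: F → B ← J → T → N
  J is a fork here and J is conditioned on, so the path is blocked at J.
Path 3: F → B ← T → N
  T is a fork here and T is conditioned on, so the path is blocked at T.
Path 4: F → B ← T ← J → N
  T is a chain here and T is conditioned on, so the path is blocked at T.
Every path is blocked, so F and N are d-separated given {B, J, T}.

Yes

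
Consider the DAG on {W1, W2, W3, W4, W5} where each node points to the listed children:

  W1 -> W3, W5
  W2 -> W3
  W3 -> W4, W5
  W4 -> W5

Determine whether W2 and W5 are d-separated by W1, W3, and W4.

Yes

3 paths connect W2 and W5; each must be blocked for d-separation to hold:
Path 1: W2 → W3 → W4 → W5
  W3 is a chain here and W3 is conditioned on, so the path is blocked at W3.
Path 2: W2 → W3 ← W1 → W5
  W1 is a fork here and W1 is conditioned on, so the path is blocked at W1.
Path 3: W2 → W3 → W5
  W3 is a chain here and W3 is conditioned on, so the path is blocked at W3.
All paths are blocked; W2 ⊥ W5 | {W1, W3, W4} holds.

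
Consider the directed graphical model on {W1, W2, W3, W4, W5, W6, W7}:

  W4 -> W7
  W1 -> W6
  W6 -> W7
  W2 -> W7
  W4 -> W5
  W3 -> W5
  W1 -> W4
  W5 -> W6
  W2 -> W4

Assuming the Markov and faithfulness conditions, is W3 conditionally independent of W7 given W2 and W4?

No

We examine all 6 paths between W3 and W7:
Path 1: W3 → W5 ← W4 → W7
  W5 is a collider here and neither W5 nor any of its descendants is conditioned on, so the collider stays closed — the path is blocked at W5.
Path 2: W3 → W5 ← W4 ← W1 → W6 → W7
  W5 is a collider here and neither W5 nor any of its descendants is conditioned on, so the collider stays closed — the path is blocked at W5.
Path 3: W3 → W5 ← W4 ← W2 → W7
  W5 is a collider here and neither W5 nor any of its descendants is conditioned on, so the collider stays closed — the path is blocked at W5.
Path 4: W3 → W5 → W6 → W7
  W5 is a chain and W5 is not conditioned on; W6 is a chain and W6 is not conditioned on — no node blocks this path, so it is active.
Path 5: W3 → W5 → W6 ← W1 → W4 → W7
  W6 is a collider here and neither W6 nor any of its descendants is conditioned on, so the collider stays closed — the path is blocked at W6.
Path 6: W3 → W5 → W6 ← W1 → W4 ← W2 → W7
  W6 is a collider here and neither W6 nor any of its descendants is conditioned on, so the collider stays closed — the path is blocked at W6.
Since the path W3 → W5 → W6 → W7 is active, W3 and W7 are not d-separated given {W2, W4}.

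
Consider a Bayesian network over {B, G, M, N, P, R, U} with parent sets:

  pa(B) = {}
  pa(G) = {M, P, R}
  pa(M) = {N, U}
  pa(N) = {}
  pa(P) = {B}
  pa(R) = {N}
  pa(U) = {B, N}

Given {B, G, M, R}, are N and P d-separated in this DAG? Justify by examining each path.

Yes — N and P are d-separated given {B, G, M, R}.

There are 6 undirected paths between N and P; checking each against the conditioning set {B, G, M, R}:
Path 1: N → U → M → G ← P
  M is a chain here and M is conditioned on, so the path is blocked at M.
Path 2: N → U ← B → P
  B is a fork here and B is conditioned on, so the path is blocked at B.
Path 3: N → M → G ← P
  M is a chain here and M is conditioned on, so the path is blocked at M.
Path 4: N → M ← U ← B → P
  B is a fork here and B is conditioned on, so the path is blocked at B.
Path 5: N → R → G ← M ← U ← B → P
  R is a chain here and R is conditioned on, so the path is blocked at R.
Path 6: N → R → G ← P
  R is a chain here and R is conditioned on, so the path is blocked at R.
Since every path is blocked, d-separation holds.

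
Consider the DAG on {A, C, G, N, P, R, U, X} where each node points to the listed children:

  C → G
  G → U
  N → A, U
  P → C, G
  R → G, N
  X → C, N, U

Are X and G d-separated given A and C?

No

Enumerating the 6 paths from X to G and testing each for blocking by {A, C}:
Path 1: X → N ← R → G
  N is a collider and its descendant A is conditioned on, which opens it; R is a fork and R is not conditioned on — no node blocks this path, so it is active.
Path 2: X → N → U ← G
  U is a collider here and neither U nor any of its descendants is conditioned on, so the collider stays closed — the path is blocked at U.
Path 3: X → C → G
  C is a chain here and C is conditioned on, so the path is blocked at C.
Path 4: X → C ← P → G
  C is a collider and C is conditioned on, which opens it; P is a fork and P is not conditioned on — no node blocks this path, so it is active.
Path 5: X → U ← N ← R → G
  U is a collider here and neither U nor any of its descendants is conditioned on, so the collider stays closed — the path is blocked at U.
Path 6: X → U ← G
  U is a collider here and neither U nor any of its descendants is conditioned on, so the collider stays closed — the path is blocked at U.
At least one path is unblocked, so d-separation fails.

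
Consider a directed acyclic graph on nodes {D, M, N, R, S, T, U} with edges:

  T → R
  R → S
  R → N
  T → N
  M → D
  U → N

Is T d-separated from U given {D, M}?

Yes — T and U are d-separated given {D, M}.

Enumerating the 2 paths from T to U and testing each for blocking by {D, M}:
Path 1: T → N ← U
  N is a collider here and neither N nor any of its descendants is conditioned on, so the collider stays closed — the path is blocked at N.
Path 2: T → R → N ← U
  N is a collider here and neither N nor any of its descendants is conditioned on, so the collider stays closed — the path is blocked at N.
All paths are blocked; T ⊥ U | {D, M} holds.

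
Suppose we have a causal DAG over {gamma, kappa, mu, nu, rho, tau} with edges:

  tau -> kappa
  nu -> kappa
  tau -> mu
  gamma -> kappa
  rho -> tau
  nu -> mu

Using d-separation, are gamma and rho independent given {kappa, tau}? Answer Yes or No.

Yes

There are 2 undirected paths between gamma and rho; checking each against the conditioning set {kappa, tau}:
Path 1: gamma → kappa ← nu → mu ← tau ← rho
  mu is a collider here and neither mu nor any of its descendants is conditioned on, so the collider stays closed — the path is blocked at mu.
Path 2: gamma → kappa ← tau ← rho
  tau is a chain here and tau is conditioned on, so the path is blocked at tau.
Every path is blocked, so gamma and rho are d-separated given {kappa, tau}.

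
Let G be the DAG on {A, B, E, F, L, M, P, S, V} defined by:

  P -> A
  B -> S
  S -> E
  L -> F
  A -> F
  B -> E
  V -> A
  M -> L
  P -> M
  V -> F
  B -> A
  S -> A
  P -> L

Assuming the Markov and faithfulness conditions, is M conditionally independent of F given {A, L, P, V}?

6 paths connect M and F; each must be blocked for d-separation to hold:
Path 1: M → L ← P → A ← V → F
  P is a fork here and P is conditioned on, so the path is blocked at P.
Path 2: M → L ← P → A → F
  P is a fork here and P is conditioned on, so the path is blocked at P.
Path 3: M → L → F
  L is a chain here and L is conditioned on, so the path is blocked at L.
Path 4: M ← P → L → F
  P is a fork here and P is conditioned on, so the path is blocked at P.
Path 5: M ← P → A ← V → F
  P is a fork here and P is conditioned on, so the path is blocked at P.
Path 6: M ← P → A → F
  P is a fork here and P is conditioned on, so the path is blocked at P.
All paths are blocked; M ⊥ F | {A, L, P, V} holds.

Yes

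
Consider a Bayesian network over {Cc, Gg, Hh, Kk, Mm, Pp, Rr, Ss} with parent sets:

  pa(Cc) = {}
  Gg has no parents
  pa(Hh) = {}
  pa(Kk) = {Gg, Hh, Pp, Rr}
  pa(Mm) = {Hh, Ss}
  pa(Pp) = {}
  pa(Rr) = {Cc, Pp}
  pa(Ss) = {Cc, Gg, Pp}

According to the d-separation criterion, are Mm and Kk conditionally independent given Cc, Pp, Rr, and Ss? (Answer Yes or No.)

No

Enumerating the 6 paths from Mm to Kk and testing each for blocking by {Cc, Pp, Rr, Ss}:
Path 1: Mm ← Hh → Kk
  Hh is a fork and Hh is not conditioned on — no node blocks this path, so it is active.
Path 2: Mm ← Ss ← Gg → Kk
  Ss is a chain here and Ss is conditioned on, so the path is blocked at Ss.
Path 3: Mm ← Ss ← Pp → Rr → Kk
  Ss is a chain here and Ss is conditioned on, so the path is blocked at Ss.
Path 4: Mm ← Ss ← Pp → Kk
  Ss is a chain here and Ss is conditioned on, so the path is blocked at Ss.
Path 5: Mm ← Ss ← Cc → Rr ← Pp → Kk
  Ss is a chain here and Ss is conditioned on, so the path is blocked at Ss.
Path 6: Mm ← Ss ← Cc → Rr → Kk
  Ss is a chain here and Ss is conditioned on, so the path is blocked at Ss.
Because an active path exists, Mm and Kk are not d-separated.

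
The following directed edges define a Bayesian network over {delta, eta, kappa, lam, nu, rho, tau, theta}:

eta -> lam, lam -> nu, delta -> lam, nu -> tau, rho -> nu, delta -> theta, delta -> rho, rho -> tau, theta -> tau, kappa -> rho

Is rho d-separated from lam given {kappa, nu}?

No

6 paths connect rho and lam; each must be blocked for d-separation to hold:
Path 1: rho → nu ← lam
  nu is a collider and nu is conditioned on, which opens it — no node blocks this path, so it is active.
Path 2: rho → nu → tau ← theta ← delta → lam
  nu is a chain here and nu is conditioned on, so the path is blocked at nu.
Path 3: rho ← delta → theta → tau ← nu ← lam
  tau is a collider here and neither tau nor any of its descendants is conditioned on, so the collider stays closed — the path is blocked at tau.
Path 4: rho ← delta → lam
  delta is a fork and delta is not conditioned on — no node blocks this path, so it is active.
Path 5: rho → tau ← theta ← delta → lam
  tau is a collider here and neither tau nor any of its descendants is conditioned on, so the collider stays closed — the path is blocked at tau.
Path 6: rho → tau ← nu ← lam
  tau is a collider here and neither tau nor any of its descendants is conditioned on, so the collider stays closed — the path is blocked at tau.
At least one path is unblocked, so d-separation fails.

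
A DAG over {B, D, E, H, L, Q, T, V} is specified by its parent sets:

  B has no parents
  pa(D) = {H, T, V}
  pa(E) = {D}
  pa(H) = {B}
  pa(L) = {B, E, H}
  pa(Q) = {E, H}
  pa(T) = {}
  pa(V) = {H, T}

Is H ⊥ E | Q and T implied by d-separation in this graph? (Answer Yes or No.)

There are 6 undirected paths between H and E; checking each against the conditioning set {Q, T}:
  1. H → Q ← E — Q:collider[open] ⇒ active
  2. H → D → E — D:chain[open] ⇒ active
  3. H ← B → L ← E — B:fork[open]; L:collider[blocks] ⇒ blocked
  4. H → L ← E — L:collider[blocks] ⇒ blocked
  5. H → V ← T → D → E — V:collider[open]; T:fork[blocks]; D:chain[open] ⇒ blocked
  6. H → V → D → E — V:chain[open]; D:chain[open] ⇒ active
Since the path H → Q ← E is active, H and E are not d-separated given {Q, T}.

No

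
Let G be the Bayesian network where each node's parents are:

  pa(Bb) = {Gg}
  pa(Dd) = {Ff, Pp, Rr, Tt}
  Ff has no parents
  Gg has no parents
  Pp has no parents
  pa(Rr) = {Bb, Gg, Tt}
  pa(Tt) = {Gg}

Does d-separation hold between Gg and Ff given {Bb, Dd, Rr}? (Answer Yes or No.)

No — Gg and Ff are not d-separated given {Bb, Dd, Rr}.

We examine all 6 paths between Gg and Ff:
Path 1: Gg → Bb → Rr → Dd ← Ff
  Bb is a chain here and Bb is conditioned on, so the path is blocked at Bb.
Path 2: Gg → Bb → Rr ← Tt → Dd ← Ff
  Bb is a chain here and Bb is conditioned on, so the path is blocked at Bb.
Path 3: Gg → Tt → Dd ← Ff
  Tt is a chain and Tt is not conditioned on; Dd is a collider and Dd is conditioned on, which opens it — no node blocks this path, so it is active.
Path 4: Gg → Tt → Rr → Dd ← Ff
  Rr is a chain here and Rr is conditioned on, so the path is blocked at Rr.
Path 5: Gg → Rr → Dd ← Ff
  Rr is a chain here and Rr is conditioned on, so the path is blocked at Rr.
Path 6: Gg → Rr ← Tt → Dd ← Ff
  Rr is a collider and Rr is conditioned on, which opens it; Tt is a fork and Tt is not conditioned on; Dd is a collider and Dd is conditioned on, which opens it — no node blocks this path, so it is active.
Because an active path exists, Gg and Ff are not d-separated.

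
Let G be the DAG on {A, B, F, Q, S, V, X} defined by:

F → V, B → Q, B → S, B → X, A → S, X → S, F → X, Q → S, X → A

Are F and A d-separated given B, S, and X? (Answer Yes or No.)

4 paths connect F and A; each must be blocked for d-separation to hold:
  1. F → X → A — X:chain[blocks] ⇒ blocked
  2. F → X ← B → Q → S ← A — X:collider[open]; B:fork[blocks]; Q:chain[open]; S:collider[open] ⇒ blocked
  3. F → X ← B → S ← A — X:collider[open]; B:fork[blocks]; S:collider[open] ⇒ blocked
  4. F → X → S ← A — X:chain[blocks]; S:collider[open] ⇒ blocked
All paths are blocked; F ⊥ A | {B, S, X} holds.

Yes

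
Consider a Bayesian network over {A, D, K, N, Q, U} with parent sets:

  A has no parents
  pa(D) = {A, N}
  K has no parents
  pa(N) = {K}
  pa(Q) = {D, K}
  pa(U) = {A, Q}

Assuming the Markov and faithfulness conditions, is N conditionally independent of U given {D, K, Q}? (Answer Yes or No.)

4 paths connect N and U; each must be blocked for d-separation to hold:
Path 1: N → D ← A → U
  D is a collider and D is conditioned on, which opens it; A is a fork and A is not conditioned on — no node blocks this path, so it is active.
Path 2: N → D → Q → U
  D is a chain here and D is conditioned on, so the path is blocked at D.
Path 3: N ← K → Q ← D ← A → U
  K is a fork here and K is conditioned on, so the path is blocked at K.
Path 4: N ← K → Q → U
  K is a fork here and K is conditioned on, so the path is blocked at K.
At least one path is unblocked, so d-separation fails.

No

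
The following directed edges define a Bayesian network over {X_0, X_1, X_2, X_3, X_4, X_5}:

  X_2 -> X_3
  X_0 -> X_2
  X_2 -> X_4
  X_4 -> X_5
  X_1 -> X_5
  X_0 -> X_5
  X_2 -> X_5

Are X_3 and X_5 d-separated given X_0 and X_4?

No — X_3 and X_5 are not d-separated given {X_0, X_4}.

There are 3 undirected paths between X_3 and X_5; checking each against the conditioning set {X_0, X_4}:
Path 1: X_3 ← X_2 ← X_0 → X_5
  X_0 is a fork here and X_0 is conditioned on, so the path is blocked at X_0.
Path 2: X_3 ← X_2 → X_5
  X_2 is a fork and X_2 is not conditioned on — no node blocks this path, so it is active.
Path 3: X_3 ← X_2 → X_4 → X_5
  X_4 is a chain here and X_4 is conditioned on, so the path is blocked at X_4.
At least one path is unblocked, so d-separation fails.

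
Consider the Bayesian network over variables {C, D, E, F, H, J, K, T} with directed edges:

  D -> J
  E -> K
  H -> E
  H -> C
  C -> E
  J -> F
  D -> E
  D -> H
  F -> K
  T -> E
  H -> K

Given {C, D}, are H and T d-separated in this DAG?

There are 6 undirected paths between H and T; checking each against the conditioning set {C, D}:
  1. H ← D → J → F → K ← E ← T — D:fork[blocks]; J:chain[open]; F:chain[open]; K:collider[blocks]; E:chain[open] ⇒ blocked
  2. H ← D → E ← T — D:fork[blocks]; E:collider[blocks] ⇒ blocked
  3. H → E ← T — E:collider[blocks] ⇒ blocked
  4. H → K ← F ← J ← D → E ← T — K:collider[blocks]; F:chain[open]; J:chain[open]; D:fork[blocks]; E:collider[blocks] ⇒ blocked
  5. H → K ← E ← T — K:collider[blocks]; E:chain[open] ⇒ blocked
  6. H → C → E ← T — C:chain[blocks]; E:collider[blocks] ⇒ blocked
Since every path is blocked, d-separation holds.

Yes — H and T are d-separated given {C, D}.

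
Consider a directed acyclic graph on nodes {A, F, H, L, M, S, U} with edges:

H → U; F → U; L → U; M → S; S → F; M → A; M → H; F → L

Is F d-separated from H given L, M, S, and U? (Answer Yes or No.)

3 paths connect F and H; each must be blocked for d-separation to hold:
Path 1: F → U ← H
  U is a collider and U is conditioned on, which opens it — no node blocks this path, so it is active.
Path 2: F ← S ← M → H
  S is a chain here and S is conditioned on, so the path is blocked at S.
Path 3: F → L → U ← H
  L is a chain here and L is conditioned on, so the path is blocked at L.
Because an active path exists, F and H are not d-separated.

No — F and H are not d-separated given {L, M, S, U}.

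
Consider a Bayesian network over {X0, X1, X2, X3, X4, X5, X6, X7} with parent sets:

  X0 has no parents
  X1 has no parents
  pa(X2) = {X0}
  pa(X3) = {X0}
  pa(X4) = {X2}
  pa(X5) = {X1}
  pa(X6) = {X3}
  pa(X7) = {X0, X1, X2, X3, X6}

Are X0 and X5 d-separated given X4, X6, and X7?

No

We examine all 4 paths between X0 and X5:
  1. X0 → X3 → X7 ← X1 → X5 — X3:chain[open]; X7:collider[open]; X1:fork[open] ⇒ active
  2. X0 → X3 → X6 → X7 ← X1 → X5 — X3:chain[open]; X6:chain[blocks]; X7:collider[open]; X1:fork[open] ⇒ blocked
  3. X0 → X7 ← X1 → X5 — X7:collider[open]; X1:fork[open] ⇒ active
  4. X0 → X2 → X7 ← X1 → X5 — X2:chain[open]; X7:collider[open]; X1:fork[open] ⇒ active
Since the path X0 → X3 → X7 ← X1 → X5 is active, X0 and X5 are not d-separated given {X4, X6, X7}.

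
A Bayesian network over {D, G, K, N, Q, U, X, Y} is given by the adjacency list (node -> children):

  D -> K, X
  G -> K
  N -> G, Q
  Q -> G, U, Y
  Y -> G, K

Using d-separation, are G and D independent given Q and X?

4 paths connect G and D; each must be blocked for d-separation to hold:
  1. G → K ← D — K:collider[blocks] ⇒ blocked
  2. G ← Q → Y → K ← D — Q:fork[blocks]; Y:chain[open]; K:collider[blocks] ⇒ blocked
  3. G ← Y → K ← D — Y:fork[open]; K:collider[blocks] ⇒ blocked
  4. G ← N → Q → Y → K ← D — N:fork[open]; Q:chain[blocks]; Y:chain[open]; K:collider[blocks] ⇒ blocked
Every path is blocked, so G and D are d-separated given {Q, X}.

Yes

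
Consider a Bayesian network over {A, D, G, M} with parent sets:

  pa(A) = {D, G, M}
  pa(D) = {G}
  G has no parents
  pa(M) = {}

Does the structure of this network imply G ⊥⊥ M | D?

Yes

Enumerating the 2 paths from G to M and testing each for blocking by {D}:
Path 1: G → D → A ← M
  D is a chain here and D is conditioned on, so the path is blocked at D.
Path 2: G → A ← M
  A is a collider here and neither A nor any of its descendants is conditioned on, so the collider stays closed — the path is blocked at A.
All paths are blocked; G ⊥ M | {D} holds.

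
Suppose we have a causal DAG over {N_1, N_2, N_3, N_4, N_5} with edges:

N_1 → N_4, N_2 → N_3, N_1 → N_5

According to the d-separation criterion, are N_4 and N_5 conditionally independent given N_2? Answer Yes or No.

The only undirected path from N_4 to N_5 is:
Path 1: N_4 ← N_1 → N_5
  N_1 is a fork and N_1 is not conditioned on — no node blocks this path, so it is active.
Since the path N_4 ← N_1 → N_5 is active, N_4 and N_5 are not d-separated given {N_2}.

No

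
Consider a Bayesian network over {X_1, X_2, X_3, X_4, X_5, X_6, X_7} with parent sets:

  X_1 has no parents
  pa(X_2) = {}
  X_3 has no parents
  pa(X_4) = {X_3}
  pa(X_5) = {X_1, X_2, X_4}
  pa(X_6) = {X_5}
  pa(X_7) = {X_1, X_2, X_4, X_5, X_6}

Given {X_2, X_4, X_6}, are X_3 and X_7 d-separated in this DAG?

Yes

There are 5 undirected paths between X_3 and X_7; checking each against the conditioning set {X_2, X_4, X_6}:
Path 1: X_3 → X_4 → X_5 → X_6 → X_7
  X_4 is a chain here and X_4 is conditioned on, so the path is blocked at X_4.
Path 2: X_3 → X_4 → X_5 → X_7
  X_4 is a chain here and X_4 is conditioned on, so the path is blocked at X_4.
Path 3: X_3 → X_4 → X_5 ← X_2 → X_7
  X_4 is a chain here and X_4 is conditioned on, so the path is blocked at X_4.
Path 4: X_3 → X_4 → X_5 ← X_1 → X_7
  X_4 is a chain here and X_4 is conditioned on, so the path is blocked at X_4.
Path 5: X_3 → X_4 → X_7
  X_4 is a chain here and X_4 is conditioned on, so the path is blocked at X_4.
All paths are blocked; X_3 ⊥ X_7 | {X_2, X_4, X_6} holds.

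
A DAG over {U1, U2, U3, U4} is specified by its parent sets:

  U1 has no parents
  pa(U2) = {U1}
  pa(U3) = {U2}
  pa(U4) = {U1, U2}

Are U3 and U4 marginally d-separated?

There are 2 undirected paths between U3 and U4; checking each against the conditioning set ∅:
Path 1: U3 ← U2 ← U1 → U4
  U2 is a chain and U2 is not conditioned on; U1 is a fork and U1 is not conditioned on — no node blocks this path, so it is active.
Path 2: U3 ← U2 → U4
  U2 is a fork and U2 is not conditioned on — no node blocks this path, so it is active.
Because an active path exists, U3 and U4 are not d-separated.

No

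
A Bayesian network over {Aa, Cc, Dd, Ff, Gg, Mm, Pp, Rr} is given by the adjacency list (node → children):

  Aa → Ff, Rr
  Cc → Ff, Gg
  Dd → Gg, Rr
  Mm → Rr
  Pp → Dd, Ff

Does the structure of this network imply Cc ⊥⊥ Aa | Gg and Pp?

We examine all 4 paths between Cc and Aa:
Path 1: Cc → Ff ← Aa
  Ff is a collider here and neither Ff nor any of its descendants is conditioned on, so the collider stays closed — the path is blocked at Ff.
Path 2: Cc → Ff ← Pp → Dd → Rr ← Aa
  Ff is a collider here and neither Ff nor any of its descendants is conditioned on, so the collider stays closed — the path is blocked at Ff.
Path 3: Cc → Gg ← Dd → Rr ← Aa
  Rr is a collider here and neither Rr nor any of its descendants is conditioned on, so the collider stays closed — the path is blocked at Rr.
Path 4: Cc → Gg ← Dd ← Pp → Ff ← Aa
  Pp is a fork here and Pp is conditioned on, so the path is blocked at Pp.
All paths are blocked; Cc ⊥ Aa | {Gg, Pp} holds.

Yes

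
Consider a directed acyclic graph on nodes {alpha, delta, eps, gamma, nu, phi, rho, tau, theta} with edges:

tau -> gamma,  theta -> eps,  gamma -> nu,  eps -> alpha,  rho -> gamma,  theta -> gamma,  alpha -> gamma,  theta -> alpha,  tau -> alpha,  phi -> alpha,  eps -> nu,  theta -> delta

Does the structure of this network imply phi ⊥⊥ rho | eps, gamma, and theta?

No — phi and rho are not d-separated given {eps, gamma, theta}.

6 paths connect phi and rho; each must be blocked for d-separation to hold:
  1. phi → alpha ← tau → gamma ← rho — alpha:collider[open]; tau:fork[open]; gamma:collider[open] ⇒ active
  2. phi → alpha ← eps → nu ← gamma ← rho — alpha:collider[open]; eps:fork[blocks]; nu:collider[blocks]; gamma:chain[blocks] ⇒ blocked
  3. phi → alpha ← eps ← theta → gamma ← rho — alpha:collider[open]; eps:chain[blocks]; theta:fork[blocks]; gamma:collider[open] ⇒ blocked
  4. phi → alpha → gamma ← rho — alpha:chain[open]; gamma:collider[open] ⇒ active
  5. phi → alpha ← theta → eps → nu ← gamma ← rho — alpha:collider[open]; theta:fork[blocks]; eps:chain[blocks]; nu:collider[blocks]; gamma:chain[blocks] ⇒ blocked
  6. phi → alpha ← theta → gamma ← rho — alpha:collider[open]; theta:fork[blocks]; gamma:collider[open] ⇒ blocked
At least one path is unblocked, so d-separation fails.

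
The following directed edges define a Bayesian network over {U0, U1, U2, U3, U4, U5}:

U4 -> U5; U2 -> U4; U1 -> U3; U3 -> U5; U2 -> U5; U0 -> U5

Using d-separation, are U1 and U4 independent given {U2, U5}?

Enumerating the 2 paths from U1 to U4 and testing each for blocking by {U2, U5}:
  1. U1 → U3 → U5 ← U2 → U4 — U3:chain[open]; U5:collider[open]; U2:fork[blocks] ⇒ blocked
  2. U1 → U3 → U5 ← U4 — U3:chain[open]; U5:collider[open] ⇒ active
At least one path is unblocked, so d-separation fails.

No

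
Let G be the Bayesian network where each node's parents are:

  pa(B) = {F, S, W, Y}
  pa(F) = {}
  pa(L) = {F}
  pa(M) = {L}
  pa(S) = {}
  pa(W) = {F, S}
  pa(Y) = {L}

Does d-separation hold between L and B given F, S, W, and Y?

Enumerating the 4 paths from L to B and testing each for blocking by {F, S, W, Y}:
Path 1: L ← F → W ← S → B
  F is a fork here and F is conditioned on, so the path is blocked at F.
Path 2: L ← F → W → B
  F is a fork here and F is conditioned on, so the path is blocked at F.
Path 3: L ← F → B
  F is a fork here and F is conditioned on, so the path is blocked at F.
Path 4: L → Y → B
  Y is a chain here and Y is conditioned on, so the path is blocked at Y.
Every path is blocked, so L and B are d-separated given {F, S, W, Y}.

Yes — L and B are d-separated given {F, S, W, Y}.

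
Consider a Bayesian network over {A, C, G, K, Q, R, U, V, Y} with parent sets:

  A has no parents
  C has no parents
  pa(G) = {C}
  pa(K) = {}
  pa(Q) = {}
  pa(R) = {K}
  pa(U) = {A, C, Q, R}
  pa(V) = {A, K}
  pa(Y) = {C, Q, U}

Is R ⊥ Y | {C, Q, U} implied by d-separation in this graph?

Yes

We examine all 6 paths between R and Y:
Path 1: R ← K → V ← A → U ← C → Y
  V is a collider here and neither V nor any of its descendants is conditioned on, so the collider stays closed — the path is blocked at V.
Path 2: R ← K → V ← A → U → Y
  V is a collider here and neither V nor any of its descendants is conditioned on, so the collider stays closed — the path is blocked at V.
Path 3: R ← K → V ← A → U ← Q → Y
  V is a collider here and neither V nor any of its descendants is conditioned on, so the collider stays closed — the path is blocked at V.
Path 4: R → U ← C → Y
  C is a fork here and C is conditioned on, so the path is blocked at C.
Path 5: R → U → Y
  U is a chain here and U is conditioned on, so the path is blocked at U.
Path 6: R → U ← Q → Y
  Q is a fork here and Q is conditioned on, so the path is blocked at Q.
All paths are blocked; R ⊥ Y | {C, Q, U} holds.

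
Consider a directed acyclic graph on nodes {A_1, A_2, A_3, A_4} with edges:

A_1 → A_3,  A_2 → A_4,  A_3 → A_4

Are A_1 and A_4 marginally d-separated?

There is one path between A_1 and A_4:
  1. A_1 → A_3 → A_4 — A_3:chain[open] ⇒ active
Because an active path exists, A_1 and A_4 are not d-separated.

No — A_1 and A_4 are not d-separated given ∅.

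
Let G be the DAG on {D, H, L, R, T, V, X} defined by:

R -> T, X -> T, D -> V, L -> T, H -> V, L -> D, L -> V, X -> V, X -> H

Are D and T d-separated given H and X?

No

We examine all 6 paths between D and T:
Path 1: D ← L → V ← H ← X → T
  V is a collider here and neither V nor any of its descendants is conditioned on, so the collider stays closed — the path is blocked at V.
Path 2: D ← L → V ← X → T
  V is a collider here and neither V nor any of its descendants is conditioned on, so the collider stays closed — the path is blocked at V.
Path 3: D ← L → T
  L is a fork and L is not conditioned on — no node blocks this path, so it is active.
Path 4: D → V ← L → T
  V is a collider here and neither V nor any of its descendants is conditioned on, so the collider stays closed — the path is blocked at V.
Path 5: D → V ← H ← X → T
  V is a collider here and neither V nor any of its descendants is conditioned on, so the collider stays closed — the path is blocked at V.
Path 6: D → V ← X → T
  V is a collider here and neither V nor any of its descendants is conditioned on, so the collider stays closed — the path is blocked at V.
Since the path D ← L → T is active, D and T are not d-separated given {H, X}.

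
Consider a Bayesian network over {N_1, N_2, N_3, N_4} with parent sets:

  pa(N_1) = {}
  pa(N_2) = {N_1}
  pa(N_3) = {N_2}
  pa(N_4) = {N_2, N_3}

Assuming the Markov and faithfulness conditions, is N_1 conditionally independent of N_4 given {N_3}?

Enumerating the 2 paths from N_1 to N_4 and testing each for blocking by {N_3}:
  1. N_1 → N_2 → N_4 — N_2:chain[open] ⇒ active
  2. N_1 → N_2 → N_3 → N_4 — N_2:chain[open]; N_3:chain[blocks] ⇒ blocked
At least one path is unblocked, so d-separation fails.

No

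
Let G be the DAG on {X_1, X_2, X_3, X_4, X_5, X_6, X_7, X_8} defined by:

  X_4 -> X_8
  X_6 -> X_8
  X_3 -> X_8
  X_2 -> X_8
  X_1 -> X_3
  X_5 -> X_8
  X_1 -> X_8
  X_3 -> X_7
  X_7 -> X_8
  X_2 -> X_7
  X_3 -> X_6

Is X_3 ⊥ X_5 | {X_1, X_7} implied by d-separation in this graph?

There are 5 undirected paths between X_3 and X_5; checking each against the conditioning set {X_1, X_7}:
Path 1: X_3 ← X_1 → X_8 ← X_5
  X_1 is a fork here and X_1 is conditioned on, so the path is blocked at X_1.
Path 2: X_3 → X_6 → X_8 ← X_5
  X_8 is a collider here and neither X_8 nor any of its descendants is conditioned on, so the collider stays closed — the path is blocked at X_8.
Path 3: X_3 → X_7 ← X_2 → X_8 ← X_5
  X_8 is a collider here and neither X_8 nor any of its descendants is conditioned on, so the collider stays closed — the path is blocked at X_8.
Path 4: X_3 → X_7 → X_8 ← X_5
  X_7 is a chain here and X_7 is conditioned on, so the path is blocked at X_7.
Path 5: X_3 → X_8 ← X_5
  X_8 is a collider here and neither X_8 nor any of its descendants is conditioned on, so the collider stays closed — the path is blocked at X_8.
Every path is blocked, so X_3 and X_5 are d-separated given {X_1, X_7}.

Yes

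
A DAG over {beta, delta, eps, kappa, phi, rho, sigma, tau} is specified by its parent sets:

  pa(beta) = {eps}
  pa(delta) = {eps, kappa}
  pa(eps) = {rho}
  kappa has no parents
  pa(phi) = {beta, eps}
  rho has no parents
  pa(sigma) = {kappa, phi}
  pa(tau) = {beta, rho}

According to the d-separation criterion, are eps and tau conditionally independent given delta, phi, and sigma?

No

Enumerating the 4 paths from eps to tau and testing each for blocking by {delta, phi, sigma}:
  1. eps → beta → tau — beta:chain[open] ⇒ active
  2. eps ← rho → tau — rho:fork[open] ⇒ active
  3. eps → delta ← kappa → sigma ← phi ← beta → tau — delta:collider[open]; kappa:fork[open]; sigma:collider[open]; phi:chain[blocks]; beta:fork[open] ⇒ blocked
  4. eps → phi ← beta → tau — phi:collider[open]; beta:fork[open] ⇒ active
Since the path eps → beta → tau is active, eps and tau are not d-separated given {delta, phi, sigma}.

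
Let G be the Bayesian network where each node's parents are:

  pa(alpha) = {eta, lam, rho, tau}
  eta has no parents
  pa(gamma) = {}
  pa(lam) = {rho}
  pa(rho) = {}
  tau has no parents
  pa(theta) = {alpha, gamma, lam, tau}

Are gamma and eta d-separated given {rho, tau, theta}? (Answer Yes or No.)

No

4 paths connect gamma and eta; each must be blocked for d-separation to hold:
  1. gamma → theta ← lam ← rho → alpha ← eta — theta:collider[open]; lam:chain[open]; rho:fork[blocks]; alpha:collider[open] ⇒ blocked
  2. gamma → theta ← lam → alpha ← eta — theta:collider[open]; lam:fork[open]; alpha:collider[open] ⇒ active
  3. gamma → theta ← alpha ← eta — theta:collider[open]; alpha:chain[open] ⇒ active
  4. gamma → theta ← tau → alpha ← eta — theta:collider[open]; tau:fork[blocks]; alpha:collider[open] ⇒ blocked
Since the path gamma → theta ← lam → alpha ← eta is active, gamma and eta are not d-separated given {rho, tau, theta}.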